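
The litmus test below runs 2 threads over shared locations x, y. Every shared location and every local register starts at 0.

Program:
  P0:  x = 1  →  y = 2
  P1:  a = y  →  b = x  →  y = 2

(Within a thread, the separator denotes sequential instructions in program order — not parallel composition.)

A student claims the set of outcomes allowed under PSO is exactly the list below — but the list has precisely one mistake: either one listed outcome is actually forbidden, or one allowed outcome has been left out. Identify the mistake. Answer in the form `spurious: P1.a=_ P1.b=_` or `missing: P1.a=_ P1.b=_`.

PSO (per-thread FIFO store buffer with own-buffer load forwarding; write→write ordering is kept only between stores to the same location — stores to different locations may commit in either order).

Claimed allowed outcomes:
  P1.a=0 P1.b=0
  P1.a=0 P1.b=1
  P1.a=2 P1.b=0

missing: P1.a=2 P1.b=1

outcome vector order: (P1.a,P1.b)
under PSO → (0,0), (0,1), (2,0), (2,1)
PSO∖claimed = {(2,1)}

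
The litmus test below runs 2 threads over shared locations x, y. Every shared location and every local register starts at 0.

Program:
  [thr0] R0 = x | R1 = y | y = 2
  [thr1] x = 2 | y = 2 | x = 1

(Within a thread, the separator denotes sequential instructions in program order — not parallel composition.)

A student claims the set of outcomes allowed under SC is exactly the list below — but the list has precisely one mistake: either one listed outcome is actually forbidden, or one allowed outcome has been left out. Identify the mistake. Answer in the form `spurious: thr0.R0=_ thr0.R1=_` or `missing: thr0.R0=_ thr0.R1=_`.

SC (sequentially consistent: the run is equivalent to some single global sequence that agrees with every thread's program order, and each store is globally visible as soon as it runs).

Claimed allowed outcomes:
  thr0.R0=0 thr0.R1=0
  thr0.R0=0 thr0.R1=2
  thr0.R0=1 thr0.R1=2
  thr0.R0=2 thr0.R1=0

missing: thr0.R0=2 thr0.R1=2

outcome vector order: (thr0.R0,thr0.R1)
SC: 5 outcomes — {<0 0> <0 2> <1 2> <2 0> <2 2>}
SC∖claimed = {<2 2>}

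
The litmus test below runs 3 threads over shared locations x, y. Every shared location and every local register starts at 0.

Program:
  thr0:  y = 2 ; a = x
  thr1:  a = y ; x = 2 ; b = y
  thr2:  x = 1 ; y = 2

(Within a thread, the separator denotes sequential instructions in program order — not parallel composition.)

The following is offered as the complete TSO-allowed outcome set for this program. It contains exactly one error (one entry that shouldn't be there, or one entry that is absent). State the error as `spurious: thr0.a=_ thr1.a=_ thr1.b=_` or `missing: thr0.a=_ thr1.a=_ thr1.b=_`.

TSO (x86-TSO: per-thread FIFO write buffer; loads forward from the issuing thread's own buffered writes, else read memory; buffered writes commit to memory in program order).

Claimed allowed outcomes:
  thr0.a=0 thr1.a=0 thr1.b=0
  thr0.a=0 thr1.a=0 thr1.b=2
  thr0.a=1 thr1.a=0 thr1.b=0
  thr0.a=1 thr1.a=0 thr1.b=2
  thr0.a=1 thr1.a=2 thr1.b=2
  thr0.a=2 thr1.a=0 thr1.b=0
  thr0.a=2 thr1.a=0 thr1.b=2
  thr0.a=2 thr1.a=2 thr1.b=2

outcome vector order: (thr0.a,thr1.a,thr1.b)
under TSO → (0,0,0); (0,0,2); (0,2,2); (1,0,0); (1,0,2); (1,2,2); (2,0,0); (2,0,2); (2,2,2)
TSO∖claimed = {(0,2,2)}

missing: thr0.a=0 thr1.a=2 thr1.b=2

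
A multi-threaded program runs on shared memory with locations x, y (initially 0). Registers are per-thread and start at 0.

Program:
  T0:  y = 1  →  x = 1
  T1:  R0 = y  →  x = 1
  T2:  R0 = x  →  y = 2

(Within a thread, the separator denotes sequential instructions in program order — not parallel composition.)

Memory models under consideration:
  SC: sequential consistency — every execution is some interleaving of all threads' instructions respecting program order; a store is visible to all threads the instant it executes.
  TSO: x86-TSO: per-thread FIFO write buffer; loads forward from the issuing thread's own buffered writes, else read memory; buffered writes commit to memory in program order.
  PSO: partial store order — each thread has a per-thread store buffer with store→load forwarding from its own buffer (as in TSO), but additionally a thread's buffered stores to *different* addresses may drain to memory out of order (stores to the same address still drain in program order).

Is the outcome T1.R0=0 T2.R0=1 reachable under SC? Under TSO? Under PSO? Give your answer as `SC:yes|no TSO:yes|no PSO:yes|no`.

SC:yes TSO:yes PSO:yes

outcome vector order: (T1.R0,T2.R0)
SC (6): 00, 01, 10, 11, 20, 21
TSO (6): 00, 01, 10, 11, 20, 21
PSO (6): 00, 01, 10, 11, 20, 21
target 01 ∈ {SC,TSO,PSO}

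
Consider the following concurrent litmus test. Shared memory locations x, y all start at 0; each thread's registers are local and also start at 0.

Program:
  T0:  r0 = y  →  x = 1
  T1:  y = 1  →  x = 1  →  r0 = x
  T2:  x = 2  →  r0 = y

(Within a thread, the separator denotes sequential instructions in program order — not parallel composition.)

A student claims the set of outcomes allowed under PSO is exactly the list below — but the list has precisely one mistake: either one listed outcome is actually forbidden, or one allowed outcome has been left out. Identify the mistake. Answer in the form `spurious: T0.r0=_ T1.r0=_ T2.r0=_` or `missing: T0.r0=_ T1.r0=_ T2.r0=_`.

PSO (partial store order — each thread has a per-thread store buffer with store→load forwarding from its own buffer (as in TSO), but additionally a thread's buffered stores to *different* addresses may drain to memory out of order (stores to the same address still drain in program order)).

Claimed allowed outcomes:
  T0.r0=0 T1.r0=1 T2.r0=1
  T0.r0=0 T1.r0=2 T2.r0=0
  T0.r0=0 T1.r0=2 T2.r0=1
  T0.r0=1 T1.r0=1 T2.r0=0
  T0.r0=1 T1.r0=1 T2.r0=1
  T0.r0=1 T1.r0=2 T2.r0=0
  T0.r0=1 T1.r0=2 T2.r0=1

outcome vector order: (T0.r0,T1.r0,T2.r0)
[PSO] allowed = {010, 011, 020, 021, 110, 111, 120, 121}
PSO∖claimed = {010}

missing: T0.r0=0 T1.r0=1 T2.r0=0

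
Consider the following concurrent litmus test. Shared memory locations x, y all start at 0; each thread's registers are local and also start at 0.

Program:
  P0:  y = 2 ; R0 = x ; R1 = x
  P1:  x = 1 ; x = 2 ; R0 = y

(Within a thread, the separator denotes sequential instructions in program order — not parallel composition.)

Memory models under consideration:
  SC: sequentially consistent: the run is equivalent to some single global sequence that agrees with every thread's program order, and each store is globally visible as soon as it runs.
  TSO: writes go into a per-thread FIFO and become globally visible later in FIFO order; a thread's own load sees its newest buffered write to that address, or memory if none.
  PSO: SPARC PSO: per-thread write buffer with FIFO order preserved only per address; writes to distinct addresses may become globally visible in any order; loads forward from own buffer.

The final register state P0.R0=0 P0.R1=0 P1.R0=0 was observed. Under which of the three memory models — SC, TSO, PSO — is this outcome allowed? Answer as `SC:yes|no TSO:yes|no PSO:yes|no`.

SC:no TSO:yes PSO:yes

outcome vector order: (P0.R0,P0.R1,P1.R0)
[SC] allowed = {002 012 022 112 122 220 222}
[TSO] allowed = {000 002 010 012 020 022 110 112 120 122 220 222}
[PSO] allowed = {000 002 010 012 020 022 110 112 120 122 220 222}
target 000 ∈ {TSO,PSO}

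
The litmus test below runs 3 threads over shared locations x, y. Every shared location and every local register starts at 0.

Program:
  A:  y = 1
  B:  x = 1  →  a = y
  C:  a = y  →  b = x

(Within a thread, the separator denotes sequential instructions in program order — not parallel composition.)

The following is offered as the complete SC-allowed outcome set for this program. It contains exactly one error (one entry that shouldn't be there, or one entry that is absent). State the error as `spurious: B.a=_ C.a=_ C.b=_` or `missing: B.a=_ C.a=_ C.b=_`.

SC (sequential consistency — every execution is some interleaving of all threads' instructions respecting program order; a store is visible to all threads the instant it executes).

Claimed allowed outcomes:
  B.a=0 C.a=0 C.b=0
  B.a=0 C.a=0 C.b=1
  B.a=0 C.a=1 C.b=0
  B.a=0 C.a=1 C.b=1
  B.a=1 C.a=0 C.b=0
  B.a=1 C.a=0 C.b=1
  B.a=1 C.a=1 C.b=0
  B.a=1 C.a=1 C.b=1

spurious: B.a=0 C.a=1 C.b=0

outcome vector order: (B.a,C.a,C.b)
[SC] allowed = {(0,0,0); (0,0,1); (0,1,1); (1,0,0); (1,0,1); (1,1,0); (1,1,1)}
claimed∖SC = {(0,1,0)}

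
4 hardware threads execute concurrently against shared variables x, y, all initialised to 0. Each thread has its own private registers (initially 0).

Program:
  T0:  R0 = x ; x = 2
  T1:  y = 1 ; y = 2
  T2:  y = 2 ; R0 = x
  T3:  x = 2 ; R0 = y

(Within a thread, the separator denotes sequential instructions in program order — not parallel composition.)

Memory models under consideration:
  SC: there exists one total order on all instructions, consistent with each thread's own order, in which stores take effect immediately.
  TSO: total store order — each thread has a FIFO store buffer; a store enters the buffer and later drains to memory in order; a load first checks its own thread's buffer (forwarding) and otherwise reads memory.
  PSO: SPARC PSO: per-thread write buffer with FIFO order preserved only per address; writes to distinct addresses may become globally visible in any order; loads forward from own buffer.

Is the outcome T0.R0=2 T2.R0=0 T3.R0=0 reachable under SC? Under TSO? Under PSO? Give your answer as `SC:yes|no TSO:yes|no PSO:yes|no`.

SC:no TSO:yes PSO:yes

outcome vector order: (T0.R0,T2.R0,T3.R0)
SC (10): (0,0,1) (0,0,2) (0,2,0) (0,2,1) (0,2,2) (2,0,1) (2,0,2) (2,2,0) (2,2,1) (2,2,2)
TSO (12): (0,0,0) (0,0,1) (0,0,2) (0,2,0) (0,2,1) (0,2,2) (2,0,0) (2,0,1) (2,0,2) (2,2,0) (2,2,1) (2,2,2)
PSO (12): (0,0,0) (0,0,1) (0,0,2) (0,2,0) (0,2,1) (0,2,2) (2,0,0) (2,0,1) (2,0,2) (2,2,0) (2,2,1) (2,2,2)
target (2,0,0) ∈ {TSO,PSO}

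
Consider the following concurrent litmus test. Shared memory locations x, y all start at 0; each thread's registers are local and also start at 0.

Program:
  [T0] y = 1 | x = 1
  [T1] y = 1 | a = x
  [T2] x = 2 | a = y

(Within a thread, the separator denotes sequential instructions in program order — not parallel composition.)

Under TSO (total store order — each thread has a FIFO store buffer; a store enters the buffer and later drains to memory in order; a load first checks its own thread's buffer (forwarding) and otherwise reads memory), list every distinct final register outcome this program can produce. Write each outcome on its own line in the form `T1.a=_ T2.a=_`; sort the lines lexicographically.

outcome vector order: (T1.a,T2.a)
|TSO outcomes| = 6

T1.a=0 T2.a=0
T1.a=0 T2.a=1
T1.a=1 T2.a=0
T1.a=1 T2.a=1
T1.a=2 T2.a=0
T1.a=2 T2.a=1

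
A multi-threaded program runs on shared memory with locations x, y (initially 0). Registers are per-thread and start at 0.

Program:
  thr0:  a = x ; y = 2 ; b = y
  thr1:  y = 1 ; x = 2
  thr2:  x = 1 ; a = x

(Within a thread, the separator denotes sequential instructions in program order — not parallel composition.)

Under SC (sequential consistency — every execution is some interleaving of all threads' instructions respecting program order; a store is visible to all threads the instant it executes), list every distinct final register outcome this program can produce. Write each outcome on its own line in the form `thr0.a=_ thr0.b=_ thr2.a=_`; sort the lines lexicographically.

outcome vector order: (thr0.a,thr0.b,thr2.a)
|SC outcomes| = 10

thr0.a=0 thr0.b=1 thr2.a=1
thr0.a=0 thr0.b=1 thr2.a=2
thr0.a=0 thr0.b=2 thr2.a=1
thr0.a=0 thr0.b=2 thr2.a=2
thr0.a=1 thr0.b=1 thr2.a=1
thr0.a=1 thr0.b=1 thr2.a=2
thr0.a=1 thr0.b=2 thr2.a=1
thr0.a=1 thr0.b=2 thr2.a=2
thr0.a=2 thr0.b=2 thr2.a=1
thr0.a=2 thr0.b=2 thr2.a=2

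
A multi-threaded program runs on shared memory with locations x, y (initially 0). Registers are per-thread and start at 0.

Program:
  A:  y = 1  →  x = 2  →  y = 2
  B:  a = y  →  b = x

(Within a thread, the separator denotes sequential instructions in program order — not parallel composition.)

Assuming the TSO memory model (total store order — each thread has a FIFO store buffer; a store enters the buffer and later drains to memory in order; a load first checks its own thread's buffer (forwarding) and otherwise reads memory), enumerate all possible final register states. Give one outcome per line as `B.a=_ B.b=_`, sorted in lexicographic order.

outcome vector order: (B.a,B.b)
|TSO outcomes| = 5

B.a=0 B.b=0
B.a=0 B.b=2
B.a=1 B.b=0
B.a=1 B.b=2
B.a=2 B.b=2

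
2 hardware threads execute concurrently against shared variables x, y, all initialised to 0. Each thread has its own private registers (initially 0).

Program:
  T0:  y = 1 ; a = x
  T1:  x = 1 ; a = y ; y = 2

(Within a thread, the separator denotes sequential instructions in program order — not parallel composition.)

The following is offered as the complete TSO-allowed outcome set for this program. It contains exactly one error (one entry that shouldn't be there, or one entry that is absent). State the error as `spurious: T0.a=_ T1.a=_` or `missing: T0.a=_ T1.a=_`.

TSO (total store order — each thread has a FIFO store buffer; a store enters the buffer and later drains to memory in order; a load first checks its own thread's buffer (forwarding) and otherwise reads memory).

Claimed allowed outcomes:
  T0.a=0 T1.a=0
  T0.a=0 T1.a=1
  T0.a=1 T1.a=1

outcome vector order: (T0.a,T1.a)
TSO: 4 outcomes — {0/0 0/1 1/0 1/1}
TSO∖claimed = {1/0}

missing: T0.a=1 T1.a=0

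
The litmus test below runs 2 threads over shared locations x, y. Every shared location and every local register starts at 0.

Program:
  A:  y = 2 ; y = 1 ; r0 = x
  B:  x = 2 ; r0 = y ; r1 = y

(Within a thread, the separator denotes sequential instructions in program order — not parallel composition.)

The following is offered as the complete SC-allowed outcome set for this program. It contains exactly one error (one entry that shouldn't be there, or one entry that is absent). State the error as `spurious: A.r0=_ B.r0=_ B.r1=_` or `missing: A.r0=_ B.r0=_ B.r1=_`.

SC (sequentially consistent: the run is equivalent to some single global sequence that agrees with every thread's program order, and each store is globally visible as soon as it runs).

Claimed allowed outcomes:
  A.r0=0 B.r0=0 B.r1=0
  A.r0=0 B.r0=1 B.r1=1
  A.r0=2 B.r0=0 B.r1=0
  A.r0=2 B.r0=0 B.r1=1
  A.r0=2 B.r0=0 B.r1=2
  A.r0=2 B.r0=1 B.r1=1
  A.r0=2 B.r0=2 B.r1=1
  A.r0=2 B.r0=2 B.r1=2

outcome vector order: (A.r0,B.r0,B.r1)
under SC → (0,1,1) (2,0,0) (2,0,1) (2,0,2) (2,1,1) (2,2,1) (2,2,2)
claimed∖SC = {(0,0,0)}

spurious: A.r0=0 B.r0=0 B.r1=0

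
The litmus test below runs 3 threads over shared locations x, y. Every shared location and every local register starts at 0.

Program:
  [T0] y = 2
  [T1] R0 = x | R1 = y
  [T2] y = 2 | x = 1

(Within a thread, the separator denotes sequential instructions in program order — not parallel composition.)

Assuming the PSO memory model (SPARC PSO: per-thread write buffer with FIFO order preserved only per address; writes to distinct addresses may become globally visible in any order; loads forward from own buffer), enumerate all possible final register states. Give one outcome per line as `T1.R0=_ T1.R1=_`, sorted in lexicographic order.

T1.R0=0 T1.R1=0
T1.R0=0 T1.R1=2
T1.R0=1 T1.R1=0
T1.R0=1 T1.R1=2

outcome vector order: (T1.R0,T1.R1)
|PSO outcomes| = 4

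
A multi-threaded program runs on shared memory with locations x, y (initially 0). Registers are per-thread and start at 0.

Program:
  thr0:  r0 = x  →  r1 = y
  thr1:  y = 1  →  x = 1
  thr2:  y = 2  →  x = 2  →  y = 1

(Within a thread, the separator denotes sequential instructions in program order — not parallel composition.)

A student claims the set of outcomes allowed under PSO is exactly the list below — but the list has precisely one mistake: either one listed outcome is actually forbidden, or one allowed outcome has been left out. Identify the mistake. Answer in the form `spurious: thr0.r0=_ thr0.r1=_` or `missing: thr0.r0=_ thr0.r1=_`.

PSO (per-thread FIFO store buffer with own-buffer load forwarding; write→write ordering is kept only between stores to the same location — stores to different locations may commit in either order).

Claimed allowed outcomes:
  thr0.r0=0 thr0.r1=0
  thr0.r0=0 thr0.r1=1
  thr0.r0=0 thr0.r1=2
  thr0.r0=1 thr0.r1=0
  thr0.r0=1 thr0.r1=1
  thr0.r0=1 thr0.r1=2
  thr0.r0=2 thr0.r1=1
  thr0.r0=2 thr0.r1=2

missing: thr0.r0=2 thr0.r1=0

outcome vector order: (thr0.r0,thr0.r1)
under PSO → 0/0, 0/1, 0/2, 1/0, 1/1, 1/2, 2/0, 2/1, 2/2
PSO∖claimed = {2/0}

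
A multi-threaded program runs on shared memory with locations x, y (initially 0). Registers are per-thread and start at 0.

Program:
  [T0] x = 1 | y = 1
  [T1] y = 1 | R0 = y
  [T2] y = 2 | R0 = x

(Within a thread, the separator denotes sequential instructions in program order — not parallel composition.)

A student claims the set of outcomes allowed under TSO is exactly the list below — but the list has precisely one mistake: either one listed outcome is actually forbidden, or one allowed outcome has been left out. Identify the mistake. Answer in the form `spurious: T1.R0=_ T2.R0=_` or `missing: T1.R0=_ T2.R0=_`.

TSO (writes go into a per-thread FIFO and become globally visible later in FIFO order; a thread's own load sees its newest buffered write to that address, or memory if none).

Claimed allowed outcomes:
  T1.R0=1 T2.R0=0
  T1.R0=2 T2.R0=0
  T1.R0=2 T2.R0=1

missing: T1.R0=1 T2.R0=1

outcome vector order: (T1.R0,T2.R0)
[TSO] allowed = {<1 0>, <1 1>, <2 0>, <2 1>}
TSO∖claimed = {<1 1>}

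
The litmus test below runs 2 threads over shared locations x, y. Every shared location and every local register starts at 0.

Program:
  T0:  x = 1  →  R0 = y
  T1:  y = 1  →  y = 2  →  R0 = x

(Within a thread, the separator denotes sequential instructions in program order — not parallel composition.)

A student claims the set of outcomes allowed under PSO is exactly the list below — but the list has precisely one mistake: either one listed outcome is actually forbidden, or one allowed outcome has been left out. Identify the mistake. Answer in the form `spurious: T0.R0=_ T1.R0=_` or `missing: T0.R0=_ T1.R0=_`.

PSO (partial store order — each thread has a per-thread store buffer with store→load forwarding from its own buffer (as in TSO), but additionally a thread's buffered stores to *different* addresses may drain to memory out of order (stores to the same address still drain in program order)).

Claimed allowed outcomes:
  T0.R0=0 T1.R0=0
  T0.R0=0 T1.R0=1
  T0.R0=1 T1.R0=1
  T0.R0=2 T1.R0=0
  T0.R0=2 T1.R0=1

outcome vector order: (T0.R0,T1.R0)
PSO (6): (0,0) (0,1) (1,0) (1,1) (2,0) (2,1)
PSO∖claimed = {(1,0)}

missing: T0.R0=1 T1.R0=0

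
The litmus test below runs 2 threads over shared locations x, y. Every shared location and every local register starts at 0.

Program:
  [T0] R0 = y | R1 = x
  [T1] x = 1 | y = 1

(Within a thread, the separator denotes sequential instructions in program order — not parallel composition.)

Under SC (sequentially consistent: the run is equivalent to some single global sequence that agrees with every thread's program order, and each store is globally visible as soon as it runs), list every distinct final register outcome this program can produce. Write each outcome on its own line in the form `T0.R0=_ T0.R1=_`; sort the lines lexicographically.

T0.R0=0 T0.R1=0
T0.R0=0 T0.R1=1
T0.R0=1 T0.R1=1

outcome vector order: (T0.R0,T0.R1)
|SC outcomes| = 3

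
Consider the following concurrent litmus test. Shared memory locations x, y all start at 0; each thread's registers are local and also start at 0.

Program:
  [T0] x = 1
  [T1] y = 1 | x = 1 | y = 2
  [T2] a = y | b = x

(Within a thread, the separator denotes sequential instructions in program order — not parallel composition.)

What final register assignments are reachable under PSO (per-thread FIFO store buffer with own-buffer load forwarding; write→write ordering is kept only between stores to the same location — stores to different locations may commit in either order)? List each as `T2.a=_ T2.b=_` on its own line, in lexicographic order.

T2.a=0 T2.b=0
T2.a=0 T2.b=1
T2.a=1 T2.b=0
T2.a=1 T2.b=1
T2.a=2 T2.b=0
T2.a=2 T2.b=1

outcome vector order: (T2.a,T2.b)
|PSO outcomes| = 6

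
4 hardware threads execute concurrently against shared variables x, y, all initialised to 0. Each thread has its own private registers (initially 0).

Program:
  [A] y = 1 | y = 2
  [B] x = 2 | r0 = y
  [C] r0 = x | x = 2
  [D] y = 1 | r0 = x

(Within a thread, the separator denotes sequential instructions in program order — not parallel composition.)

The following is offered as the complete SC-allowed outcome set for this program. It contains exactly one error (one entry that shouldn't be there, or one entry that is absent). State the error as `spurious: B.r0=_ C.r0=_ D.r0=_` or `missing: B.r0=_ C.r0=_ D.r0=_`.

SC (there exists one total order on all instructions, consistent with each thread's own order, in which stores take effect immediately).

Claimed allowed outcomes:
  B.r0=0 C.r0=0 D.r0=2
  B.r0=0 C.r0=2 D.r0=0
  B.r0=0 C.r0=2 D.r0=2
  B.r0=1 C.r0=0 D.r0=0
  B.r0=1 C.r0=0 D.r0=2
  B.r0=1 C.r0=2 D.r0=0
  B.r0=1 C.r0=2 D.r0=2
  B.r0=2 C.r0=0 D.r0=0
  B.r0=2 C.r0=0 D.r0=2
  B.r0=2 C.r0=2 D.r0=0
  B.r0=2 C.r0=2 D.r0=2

outcome vector order: (B.r0,C.r0,D.r0)
[SC] allowed = {<0 0 2>; <0 2 2>; <1 0 0>; <1 0 2>; <1 2 0>; <1 2 2>; <2 0 0>; <2 0 2>; <2 2 0>; <2 2 2>}
claimed∖SC = {<0 2 0>}

spurious: B.r0=0 C.r0=2 D.r0=0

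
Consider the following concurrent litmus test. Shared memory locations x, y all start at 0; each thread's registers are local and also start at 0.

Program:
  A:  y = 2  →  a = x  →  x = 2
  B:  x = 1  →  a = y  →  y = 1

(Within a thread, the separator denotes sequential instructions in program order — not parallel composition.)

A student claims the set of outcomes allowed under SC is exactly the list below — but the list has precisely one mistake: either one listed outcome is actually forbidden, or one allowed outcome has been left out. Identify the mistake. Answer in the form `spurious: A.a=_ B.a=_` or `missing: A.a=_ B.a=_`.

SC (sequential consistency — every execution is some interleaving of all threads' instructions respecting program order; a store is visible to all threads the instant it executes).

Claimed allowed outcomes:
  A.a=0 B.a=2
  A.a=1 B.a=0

missing: A.a=1 B.a=2

outcome vector order: (A.a,B.a)
under SC → (0,2) (1,0) (1,2)
SC∖claimed = {(1,2)}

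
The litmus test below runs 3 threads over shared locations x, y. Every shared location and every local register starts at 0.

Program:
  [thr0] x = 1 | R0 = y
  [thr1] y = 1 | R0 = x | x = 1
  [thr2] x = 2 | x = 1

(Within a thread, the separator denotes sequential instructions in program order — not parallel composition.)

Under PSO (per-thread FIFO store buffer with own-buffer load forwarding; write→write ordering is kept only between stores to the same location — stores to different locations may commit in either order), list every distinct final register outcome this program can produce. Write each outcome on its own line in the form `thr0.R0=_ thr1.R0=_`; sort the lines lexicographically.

thr0.R0=0 thr1.R0=0
thr0.R0=0 thr1.R0=1
thr0.R0=0 thr1.R0=2
thr0.R0=1 thr1.R0=0
thr0.R0=1 thr1.R0=1
thr0.R0=1 thr1.R0=2

outcome vector order: (thr0.R0,thr1.R0)
|PSO outcomes| = 6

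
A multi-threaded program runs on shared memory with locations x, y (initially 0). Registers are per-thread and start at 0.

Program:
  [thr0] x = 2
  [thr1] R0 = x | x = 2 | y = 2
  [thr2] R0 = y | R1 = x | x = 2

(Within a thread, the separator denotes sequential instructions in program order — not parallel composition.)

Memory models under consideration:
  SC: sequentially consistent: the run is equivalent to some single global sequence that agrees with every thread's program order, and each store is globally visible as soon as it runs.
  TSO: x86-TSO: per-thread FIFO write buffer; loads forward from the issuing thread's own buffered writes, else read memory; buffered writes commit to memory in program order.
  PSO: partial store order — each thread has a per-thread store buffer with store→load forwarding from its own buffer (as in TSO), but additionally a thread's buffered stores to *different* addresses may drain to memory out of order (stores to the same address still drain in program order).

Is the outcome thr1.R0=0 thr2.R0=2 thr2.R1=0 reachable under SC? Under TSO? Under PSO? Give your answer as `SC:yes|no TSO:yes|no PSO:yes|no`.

outcome vector order: (thr1.R0,thr2.R0,thr2.R1)
SC: 6 outcomes — {(0,0,0); (0,0,2); (0,2,2); (2,0,0); (2,0,2); (2,2,2)}
TSO: 6 outcomes — {(0,0,0); (0,0,2); (0,2,2); (2,0,0); (2,0,2); (2,2,2)}
PSO: 7 outcomes — {(0,0,0); (0,0,2); (0,2,0); (0,2,2); (2,0,0); (2,0,2); (2,2,2)}
target (0,2,0) ∈ {PSO}

SC:no TSO:no PSO:yes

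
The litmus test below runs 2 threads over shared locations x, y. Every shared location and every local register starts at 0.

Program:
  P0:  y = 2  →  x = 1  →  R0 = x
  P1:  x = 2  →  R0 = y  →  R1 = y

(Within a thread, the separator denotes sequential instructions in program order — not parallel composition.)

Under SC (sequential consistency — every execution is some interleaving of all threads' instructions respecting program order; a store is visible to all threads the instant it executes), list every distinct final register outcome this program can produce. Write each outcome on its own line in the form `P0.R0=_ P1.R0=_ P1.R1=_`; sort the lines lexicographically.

P0.R0=1 P1.R0=0 P1.R1=0
P0.R0=1 P1.R0=0 P1.R1=2
P0.R0=1 P1.R0=2 P1.R1=2
P0.R0=2 P1.R0=2 P1.R1=2

outcome vector order: (P0.R0,P1.R0,P1.R1)
|SC outcomes| = 4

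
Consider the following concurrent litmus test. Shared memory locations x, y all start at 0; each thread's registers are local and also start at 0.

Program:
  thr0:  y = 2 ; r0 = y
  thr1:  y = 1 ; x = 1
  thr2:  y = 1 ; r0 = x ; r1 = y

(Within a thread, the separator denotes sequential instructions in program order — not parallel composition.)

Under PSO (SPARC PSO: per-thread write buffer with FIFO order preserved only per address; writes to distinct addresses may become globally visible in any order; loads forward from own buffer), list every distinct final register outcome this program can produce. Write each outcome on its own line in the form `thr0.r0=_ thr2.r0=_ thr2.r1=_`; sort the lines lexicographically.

outcome vector order: (thr0.r0,thr2.r0,thr2.r1)
|PSO outcomes| = 8

thr0.r0=1 thr2.r0=0 thr2.r1=1
thr0.r0=1 thr2.r0=0 thr2.r1=2
thr0.r0=1 thr2.r0=1 thr2.r1=1
thr0.r0=1 thr2.r0=1 thr2.r1=2
thr0.r0=2 thr2.r0=0 thr2.r1=1
thr0.r0=2 thr2.r0=0 thr2.r1=2
thr0.r0=2 thr2.r0=1 thr2.r1=1
thr0.r0=2 thr2.r0=1 thr2.r1=2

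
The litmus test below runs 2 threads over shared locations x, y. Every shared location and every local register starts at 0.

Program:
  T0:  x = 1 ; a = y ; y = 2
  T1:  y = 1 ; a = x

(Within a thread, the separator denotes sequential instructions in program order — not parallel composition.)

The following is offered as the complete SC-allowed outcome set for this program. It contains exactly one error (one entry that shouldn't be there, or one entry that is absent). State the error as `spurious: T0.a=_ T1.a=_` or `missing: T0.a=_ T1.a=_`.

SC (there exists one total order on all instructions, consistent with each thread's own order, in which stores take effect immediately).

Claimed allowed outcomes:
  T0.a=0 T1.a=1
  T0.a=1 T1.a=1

missing: T0.a=1 T1.a=0

outcome vector order: (T0.a,T1.a)
SC: 3 outcomes — {<0 1> <1 0> <1 1>}
SC∖claimed = {<1 0>}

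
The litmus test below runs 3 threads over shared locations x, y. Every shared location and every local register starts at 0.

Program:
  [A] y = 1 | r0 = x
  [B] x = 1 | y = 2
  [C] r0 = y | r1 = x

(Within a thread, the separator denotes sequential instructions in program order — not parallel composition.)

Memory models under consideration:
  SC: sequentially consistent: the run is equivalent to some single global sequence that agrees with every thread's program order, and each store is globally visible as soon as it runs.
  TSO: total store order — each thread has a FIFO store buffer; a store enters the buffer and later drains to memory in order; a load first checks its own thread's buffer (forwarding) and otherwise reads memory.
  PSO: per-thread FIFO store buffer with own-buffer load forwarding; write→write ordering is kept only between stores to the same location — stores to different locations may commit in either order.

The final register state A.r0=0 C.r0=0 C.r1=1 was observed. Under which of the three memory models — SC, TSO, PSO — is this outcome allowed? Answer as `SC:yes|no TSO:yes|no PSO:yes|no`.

outcome vector order: (A.r0,C.r0,C.r1)
SC: 10 outcomes — {000, 001, 010, 011, 021, 100, 101, 110, 111, 121}
TSO: 10 outcomes — {000, 001, 010, 011, 021, 100, 101, 110, 111, 121}
PSO: 12 outcomes — {000, 001, 010, 011, 020, 021, 100, 101, 110, 111, 120, 121}
target 001 ∈ {SC,TSO,PSO}

SC:yes TSO:yes PSO:yes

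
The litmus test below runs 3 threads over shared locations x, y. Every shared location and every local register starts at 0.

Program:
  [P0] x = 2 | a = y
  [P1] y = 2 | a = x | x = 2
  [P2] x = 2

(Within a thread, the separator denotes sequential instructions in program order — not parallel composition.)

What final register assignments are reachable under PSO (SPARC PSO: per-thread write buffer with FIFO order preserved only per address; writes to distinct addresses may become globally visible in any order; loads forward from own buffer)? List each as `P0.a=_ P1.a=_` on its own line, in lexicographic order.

P0.a=0 P1.a=0
P0.a=0 P1.a=2
P0.a=2 P1.a=0
P0.a=2 P1.a=2

outcome vector order: (P0.a,P1.a)
|PSO outcomes| = 4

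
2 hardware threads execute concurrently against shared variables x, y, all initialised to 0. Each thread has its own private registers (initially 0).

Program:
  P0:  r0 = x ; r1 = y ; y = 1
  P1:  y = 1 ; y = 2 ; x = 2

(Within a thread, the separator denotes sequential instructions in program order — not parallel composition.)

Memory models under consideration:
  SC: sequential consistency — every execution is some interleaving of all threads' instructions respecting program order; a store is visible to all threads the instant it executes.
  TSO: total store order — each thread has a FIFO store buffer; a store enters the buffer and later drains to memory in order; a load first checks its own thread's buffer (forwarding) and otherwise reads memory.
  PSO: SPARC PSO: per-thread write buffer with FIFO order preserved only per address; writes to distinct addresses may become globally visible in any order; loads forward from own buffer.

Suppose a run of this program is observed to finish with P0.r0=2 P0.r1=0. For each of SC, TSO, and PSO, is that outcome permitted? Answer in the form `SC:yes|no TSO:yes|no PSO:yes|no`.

SC:no TSO:no PSO:yes

outcome vector order: (P0.r0,P0.r1)
[SC] allowed = {0/0, 0/1, 0/2, 2/2}
[TSO] allowed = {0/0, 0/1, 0/2, 2/2}
[PSO] allowed = {0/0, 0/1, 0/2, 2/0, 2/1, 2/2}
target 2/0 ∈ {PSO}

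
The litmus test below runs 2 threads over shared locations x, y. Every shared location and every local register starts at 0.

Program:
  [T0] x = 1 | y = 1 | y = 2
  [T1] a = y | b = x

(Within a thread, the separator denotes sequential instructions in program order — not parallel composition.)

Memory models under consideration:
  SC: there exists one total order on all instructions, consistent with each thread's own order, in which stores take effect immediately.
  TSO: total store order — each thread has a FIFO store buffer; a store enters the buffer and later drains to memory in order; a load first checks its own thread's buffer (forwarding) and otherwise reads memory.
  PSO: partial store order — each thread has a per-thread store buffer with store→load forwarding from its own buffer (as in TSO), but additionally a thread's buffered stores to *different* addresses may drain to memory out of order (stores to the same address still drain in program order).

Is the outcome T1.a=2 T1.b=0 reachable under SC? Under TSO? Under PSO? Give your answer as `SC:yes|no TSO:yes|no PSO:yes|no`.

outcome vector order: (T1.a,T1.b)
SC (4): (0,0); (0,1); (1,1); (2,1)
TSO (4): (0,0); (0,1); (1,1); (2,1)
PSO (6): (0,0); (0,1); (1,0); (1,1); (2,0); (2,1)
target (2,0) ∈ {PSO}

SC:no TSO:no PSO:yes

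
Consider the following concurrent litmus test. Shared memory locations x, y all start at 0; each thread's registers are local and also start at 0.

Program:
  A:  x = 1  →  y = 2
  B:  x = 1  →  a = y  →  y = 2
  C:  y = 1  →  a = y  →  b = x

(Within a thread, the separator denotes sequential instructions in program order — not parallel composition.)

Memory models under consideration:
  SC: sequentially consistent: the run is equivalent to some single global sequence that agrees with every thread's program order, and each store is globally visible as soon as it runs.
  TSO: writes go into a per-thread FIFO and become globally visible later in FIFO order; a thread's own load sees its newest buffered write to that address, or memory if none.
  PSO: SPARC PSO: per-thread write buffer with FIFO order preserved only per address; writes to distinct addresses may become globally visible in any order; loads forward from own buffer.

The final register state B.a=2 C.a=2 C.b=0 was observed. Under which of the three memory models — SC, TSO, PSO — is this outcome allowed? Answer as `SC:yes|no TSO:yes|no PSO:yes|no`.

SC:no TSO:no PSO:yes

outcome vector order: (B.a,C.a,C.b)
under SC → 0/1/1; 0/2/1; 1/1/0; 1/1/1; 1/2/1; 2/1/0; 2/1/1; 2/2/1
under TSO → 0/1/0; 0/1/1; 0/2/1; 1/1/0; 1/1/1; 1/2/1; 2/1/0; 2/1/1; 2/2/1
under PSO → 0/1/0; 0/1/1; 0/2/0; 0/2/1; 1/1/0; 1/1/1; 1/2/0; 1/2/1; 2/1/0; 2/1/1; 2/2/0; 2/2/1
target 2/2/0 ∈ {PSO}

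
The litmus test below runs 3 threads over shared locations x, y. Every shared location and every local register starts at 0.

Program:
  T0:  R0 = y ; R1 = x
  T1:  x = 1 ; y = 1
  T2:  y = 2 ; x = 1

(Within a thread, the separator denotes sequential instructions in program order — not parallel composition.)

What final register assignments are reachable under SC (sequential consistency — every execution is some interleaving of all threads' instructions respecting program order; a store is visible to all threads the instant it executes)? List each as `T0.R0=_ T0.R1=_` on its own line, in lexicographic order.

T0.R0=0 T0.R1=0
T0.R0=0 T0.R1=1
T0.R0=1 T0.R1=1
T0.R0=2 T0.R1=0
T0.R0=2 T0.R1=1

outcome vector order: (T0.R0,T0.R1)
|SC outcomes| = 5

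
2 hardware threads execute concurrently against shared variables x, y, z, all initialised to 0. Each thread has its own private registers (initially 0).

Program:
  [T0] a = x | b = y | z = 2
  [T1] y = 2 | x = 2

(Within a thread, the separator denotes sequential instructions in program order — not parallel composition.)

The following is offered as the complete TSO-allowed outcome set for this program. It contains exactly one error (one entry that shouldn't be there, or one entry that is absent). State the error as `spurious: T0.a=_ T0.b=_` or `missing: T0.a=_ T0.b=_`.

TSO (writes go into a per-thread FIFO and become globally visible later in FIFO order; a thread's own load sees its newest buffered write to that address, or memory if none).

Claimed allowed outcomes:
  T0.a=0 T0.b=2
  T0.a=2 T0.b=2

missing: T0.a=0 T0.b=0

outcome vector order: (T0.a,T0.b)
[TSO] allowed = {00 02 22}
TSO∖claimed = {00}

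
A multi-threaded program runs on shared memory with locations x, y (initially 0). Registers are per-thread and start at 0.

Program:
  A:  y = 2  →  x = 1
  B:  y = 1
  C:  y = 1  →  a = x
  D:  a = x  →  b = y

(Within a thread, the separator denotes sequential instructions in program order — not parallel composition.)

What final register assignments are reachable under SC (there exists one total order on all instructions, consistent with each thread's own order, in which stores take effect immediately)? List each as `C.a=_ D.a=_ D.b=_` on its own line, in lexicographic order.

outcome vector order: (C.a,D.a,D.b)
|SC outcomes| = 10

C.a=0 D.a=0 D.b=0
C.a=0 D.a=0 D.b=1
C.a=0 D.a=0 D.b=2
C.a=0 D.a=1 D.b=1
C.a=0 D.a=1 D.b=2
C.a=1 D.a=0 D.b=0
C.a=1 D.a=0 D.b=1
C.a=1 D.a=0 D.b=2
C.a=1 D.a=1 D.b=1
C.a=1 D.a=1 D.b=2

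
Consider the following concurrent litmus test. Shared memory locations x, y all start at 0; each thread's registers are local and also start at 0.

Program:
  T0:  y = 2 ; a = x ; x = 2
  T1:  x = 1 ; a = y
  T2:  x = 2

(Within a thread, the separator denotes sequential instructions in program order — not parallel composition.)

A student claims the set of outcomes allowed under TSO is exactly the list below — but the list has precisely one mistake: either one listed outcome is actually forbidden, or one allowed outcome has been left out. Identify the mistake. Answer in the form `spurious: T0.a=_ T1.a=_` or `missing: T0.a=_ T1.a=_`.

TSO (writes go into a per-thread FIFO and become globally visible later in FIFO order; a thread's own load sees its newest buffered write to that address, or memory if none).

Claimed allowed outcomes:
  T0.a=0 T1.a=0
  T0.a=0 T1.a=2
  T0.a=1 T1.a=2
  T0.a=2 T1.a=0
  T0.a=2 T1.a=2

outcome vector order: (T0.a,T1.a)
under TSO → 00 02 10 12 20 22
TSO∖claimed = {10}

missing: T0.a=1 T1.a=0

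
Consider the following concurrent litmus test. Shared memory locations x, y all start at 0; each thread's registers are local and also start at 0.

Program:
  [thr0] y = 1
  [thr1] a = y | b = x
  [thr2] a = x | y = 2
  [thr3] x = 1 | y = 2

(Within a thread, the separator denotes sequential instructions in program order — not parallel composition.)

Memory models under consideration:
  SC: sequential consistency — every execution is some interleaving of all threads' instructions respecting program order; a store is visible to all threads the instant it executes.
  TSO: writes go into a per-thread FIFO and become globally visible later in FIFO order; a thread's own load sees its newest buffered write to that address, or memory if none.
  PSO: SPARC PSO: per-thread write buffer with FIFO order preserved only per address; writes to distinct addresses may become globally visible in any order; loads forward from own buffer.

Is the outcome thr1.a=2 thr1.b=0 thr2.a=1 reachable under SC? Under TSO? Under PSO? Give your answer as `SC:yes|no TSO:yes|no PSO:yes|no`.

SC:no TSO:no PSO:yes

outcome vector order: (thr1.a,thr1.b,thr2.a)
SC (11): 0/0/0 0/0/1 0/1/0 0/1/1 1/0/0 1/0/1 1/1/0 1/1/1 2/0/0 2/1/0 2/1/1
TSO (11): 0/0/0 0/0/1 0/1/0 0/1/1 1/0/0 1/0/1 1/1/0 1/1/1 2/0/0 2/1/0 2/1/1
PSO (12): 0/0/0 0/0/1 0/1/0 0/1/1 1/0/0 1/0/1 1/1/0 1/1/1 2/0/0 2/0/1 2/1/0 2/1/1
target 2/0/1 ∈ {PSO}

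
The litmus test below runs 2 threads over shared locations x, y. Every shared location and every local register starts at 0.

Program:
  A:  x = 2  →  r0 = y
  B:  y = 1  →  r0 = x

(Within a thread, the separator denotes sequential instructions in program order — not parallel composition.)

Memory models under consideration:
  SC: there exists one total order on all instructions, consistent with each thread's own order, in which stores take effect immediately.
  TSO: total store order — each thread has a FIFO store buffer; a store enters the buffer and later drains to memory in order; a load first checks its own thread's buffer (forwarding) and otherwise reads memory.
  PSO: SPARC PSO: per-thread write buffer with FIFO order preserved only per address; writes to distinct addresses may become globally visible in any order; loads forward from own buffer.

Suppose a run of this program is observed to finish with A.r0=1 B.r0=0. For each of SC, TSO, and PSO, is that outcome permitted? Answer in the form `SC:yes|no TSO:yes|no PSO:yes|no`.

SC:yes TSO:yes PSO:yes

outcome vector order: (A.r0,B.r0)
SC (3): 02, 10, 12
TSO (4): 00, 02, 10, 12
PSO (4): 00, 02, 10, 12
target 10 ∈ {SC,TSO,PSO}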